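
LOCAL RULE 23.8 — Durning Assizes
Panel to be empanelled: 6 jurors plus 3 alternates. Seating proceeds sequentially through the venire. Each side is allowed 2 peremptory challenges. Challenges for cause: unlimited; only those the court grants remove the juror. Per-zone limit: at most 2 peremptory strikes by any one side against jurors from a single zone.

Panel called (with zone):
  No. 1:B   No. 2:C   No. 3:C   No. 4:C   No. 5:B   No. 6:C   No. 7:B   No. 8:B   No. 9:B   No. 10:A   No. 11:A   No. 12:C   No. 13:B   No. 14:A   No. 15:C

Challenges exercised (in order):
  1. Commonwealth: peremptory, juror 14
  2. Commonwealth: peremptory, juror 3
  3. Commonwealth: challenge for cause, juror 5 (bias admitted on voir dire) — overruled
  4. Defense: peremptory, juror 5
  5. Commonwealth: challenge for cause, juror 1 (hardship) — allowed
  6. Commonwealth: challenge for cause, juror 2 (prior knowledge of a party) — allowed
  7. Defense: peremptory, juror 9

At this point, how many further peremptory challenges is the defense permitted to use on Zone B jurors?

0

Defense peremptories so far: #5, #9 — 2 of 2 used, 0 left overall.
Against Zone B: #5, #9 — 2 used; per-zone cap 2 leaves 0.
Binding limit: min(0, 0) = 0.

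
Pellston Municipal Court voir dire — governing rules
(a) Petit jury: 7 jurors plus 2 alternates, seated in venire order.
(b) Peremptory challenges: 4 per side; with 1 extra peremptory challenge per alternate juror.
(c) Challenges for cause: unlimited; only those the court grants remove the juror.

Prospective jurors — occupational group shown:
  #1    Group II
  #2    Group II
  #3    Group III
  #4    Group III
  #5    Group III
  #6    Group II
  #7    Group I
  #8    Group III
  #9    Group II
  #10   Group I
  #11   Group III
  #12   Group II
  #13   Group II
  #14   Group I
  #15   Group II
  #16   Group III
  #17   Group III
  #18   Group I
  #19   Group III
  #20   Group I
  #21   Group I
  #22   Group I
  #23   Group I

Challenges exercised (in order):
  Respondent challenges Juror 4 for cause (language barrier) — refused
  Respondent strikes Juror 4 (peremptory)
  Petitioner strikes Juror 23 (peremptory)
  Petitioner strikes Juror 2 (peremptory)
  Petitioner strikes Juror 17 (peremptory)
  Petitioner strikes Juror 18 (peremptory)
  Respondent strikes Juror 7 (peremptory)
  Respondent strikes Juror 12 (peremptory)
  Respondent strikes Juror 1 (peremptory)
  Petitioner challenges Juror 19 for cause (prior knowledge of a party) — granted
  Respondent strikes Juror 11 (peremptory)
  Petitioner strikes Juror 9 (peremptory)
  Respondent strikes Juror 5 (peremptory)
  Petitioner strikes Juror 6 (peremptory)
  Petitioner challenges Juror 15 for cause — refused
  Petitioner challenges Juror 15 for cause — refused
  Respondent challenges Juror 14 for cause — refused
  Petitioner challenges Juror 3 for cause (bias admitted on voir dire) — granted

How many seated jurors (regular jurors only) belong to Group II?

2

Removed: #1, #2, #3, #4, #5, #6, #7, #9, #11, #12, #17, #18, #19, #23.
Seated jurors 1–7: #8, #10, #13, #14, #15, #16, #20 (alternates #21, #22 not counted).
Of those, in Group II: #13, #15 → 2.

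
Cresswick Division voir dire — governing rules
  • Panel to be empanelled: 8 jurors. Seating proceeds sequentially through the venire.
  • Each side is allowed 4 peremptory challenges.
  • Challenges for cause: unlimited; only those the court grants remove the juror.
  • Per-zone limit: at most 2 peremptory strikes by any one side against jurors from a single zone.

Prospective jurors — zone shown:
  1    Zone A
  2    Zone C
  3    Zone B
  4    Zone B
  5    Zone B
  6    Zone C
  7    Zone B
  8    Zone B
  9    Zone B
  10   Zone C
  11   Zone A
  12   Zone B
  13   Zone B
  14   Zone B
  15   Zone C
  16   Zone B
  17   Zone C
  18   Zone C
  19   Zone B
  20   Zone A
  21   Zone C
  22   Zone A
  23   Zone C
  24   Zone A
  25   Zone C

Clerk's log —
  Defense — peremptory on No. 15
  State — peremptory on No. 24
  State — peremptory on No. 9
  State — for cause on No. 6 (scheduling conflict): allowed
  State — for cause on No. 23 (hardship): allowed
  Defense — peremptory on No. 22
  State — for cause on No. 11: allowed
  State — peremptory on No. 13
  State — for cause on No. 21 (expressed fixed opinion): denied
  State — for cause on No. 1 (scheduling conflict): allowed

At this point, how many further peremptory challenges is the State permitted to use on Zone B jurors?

State peremptories so far: #24, #9, #13 — 3 of 4 used, 1 left overall.
Against Zone B: #9, #13 — 2 used; per-zone cap 2 leaves 0.
Binding limit: min(1, 0) = 0.

0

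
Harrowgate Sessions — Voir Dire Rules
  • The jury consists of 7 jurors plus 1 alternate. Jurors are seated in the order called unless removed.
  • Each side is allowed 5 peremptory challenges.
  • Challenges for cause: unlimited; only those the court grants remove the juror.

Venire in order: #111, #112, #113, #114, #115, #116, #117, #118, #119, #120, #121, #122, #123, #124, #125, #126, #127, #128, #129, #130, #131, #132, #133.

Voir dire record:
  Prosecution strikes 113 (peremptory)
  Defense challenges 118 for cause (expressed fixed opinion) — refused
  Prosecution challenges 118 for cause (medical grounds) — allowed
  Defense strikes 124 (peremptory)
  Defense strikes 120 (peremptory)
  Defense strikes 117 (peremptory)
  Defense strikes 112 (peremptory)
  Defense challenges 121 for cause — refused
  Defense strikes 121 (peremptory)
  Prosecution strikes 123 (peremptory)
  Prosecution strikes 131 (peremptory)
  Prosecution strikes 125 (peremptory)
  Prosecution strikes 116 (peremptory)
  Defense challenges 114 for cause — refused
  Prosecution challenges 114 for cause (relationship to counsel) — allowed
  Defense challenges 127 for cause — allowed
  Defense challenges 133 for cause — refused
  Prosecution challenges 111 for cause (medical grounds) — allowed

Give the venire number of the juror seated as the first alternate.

Removed: #111, #112, #113, #114, #116, #117, #118, #120, #121, #123, #124, #125, #127, #131. (#133 stays — for-cause denied.)
Seating in order: seats 1–7 → #115, #119, #122, #126, #128, #129, #130; alternates → #132.
So alternate 1 is #132.

132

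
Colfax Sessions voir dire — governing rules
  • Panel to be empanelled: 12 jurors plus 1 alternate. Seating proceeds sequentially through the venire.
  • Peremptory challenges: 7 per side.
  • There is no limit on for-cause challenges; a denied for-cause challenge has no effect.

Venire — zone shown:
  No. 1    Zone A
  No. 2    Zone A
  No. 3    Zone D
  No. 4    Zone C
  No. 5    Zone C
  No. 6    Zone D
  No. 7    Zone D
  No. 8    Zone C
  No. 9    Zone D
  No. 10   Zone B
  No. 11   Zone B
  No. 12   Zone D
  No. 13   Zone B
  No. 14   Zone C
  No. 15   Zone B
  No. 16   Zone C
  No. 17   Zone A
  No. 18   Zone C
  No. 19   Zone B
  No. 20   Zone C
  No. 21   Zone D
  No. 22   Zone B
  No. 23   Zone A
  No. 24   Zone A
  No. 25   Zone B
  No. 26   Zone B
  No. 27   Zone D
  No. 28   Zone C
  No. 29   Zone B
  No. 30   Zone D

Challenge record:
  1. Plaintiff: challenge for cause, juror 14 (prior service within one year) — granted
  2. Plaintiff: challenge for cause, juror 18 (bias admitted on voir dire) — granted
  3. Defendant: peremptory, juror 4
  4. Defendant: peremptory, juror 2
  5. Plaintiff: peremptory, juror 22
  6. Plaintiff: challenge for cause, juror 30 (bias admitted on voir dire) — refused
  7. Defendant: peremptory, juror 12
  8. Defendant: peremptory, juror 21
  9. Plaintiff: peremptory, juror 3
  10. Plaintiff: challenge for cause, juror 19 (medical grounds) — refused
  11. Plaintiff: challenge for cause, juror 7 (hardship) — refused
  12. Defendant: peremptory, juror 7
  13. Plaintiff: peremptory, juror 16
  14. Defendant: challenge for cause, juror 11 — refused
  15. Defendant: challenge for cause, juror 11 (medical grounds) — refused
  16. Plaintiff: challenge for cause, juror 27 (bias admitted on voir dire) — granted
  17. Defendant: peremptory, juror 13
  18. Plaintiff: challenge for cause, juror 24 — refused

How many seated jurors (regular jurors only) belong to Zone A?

Removed: #2, #3, #4, #7, #12, #13, #14, #16, #18, #21, #22, #27.
Seated jurors 1–12: #1, #5, #6, #8, #9, #10, #11, #15, #17, #19, #20, #23 (alternates #24 not counted).
Of those, in Zone A: #1, #17, #23 → 3.

3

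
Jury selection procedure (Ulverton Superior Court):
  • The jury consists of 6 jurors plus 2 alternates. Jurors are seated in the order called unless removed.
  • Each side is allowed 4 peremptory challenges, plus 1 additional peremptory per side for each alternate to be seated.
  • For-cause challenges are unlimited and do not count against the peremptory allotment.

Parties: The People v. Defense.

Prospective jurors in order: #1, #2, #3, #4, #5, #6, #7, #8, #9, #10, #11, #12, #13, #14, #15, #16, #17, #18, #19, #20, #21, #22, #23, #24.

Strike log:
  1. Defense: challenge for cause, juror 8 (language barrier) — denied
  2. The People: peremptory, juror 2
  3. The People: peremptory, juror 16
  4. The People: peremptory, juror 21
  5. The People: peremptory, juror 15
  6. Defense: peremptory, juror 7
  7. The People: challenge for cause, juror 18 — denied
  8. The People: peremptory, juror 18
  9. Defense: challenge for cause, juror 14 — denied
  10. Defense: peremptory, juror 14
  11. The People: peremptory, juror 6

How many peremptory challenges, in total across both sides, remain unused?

4

The People allotment: 4 base + 1 × 2 alternates = 6. Defense allotment: 4 base + 1 × 2 alternates = 6.
The People peremptories used: #2, #16, #21, #15, #18, #6 — 6 (the for-cause on #18 doesn't count).
Defense peremptories used: #7, #14 — 2 (for-cause on #8, #14 don't count).
Remaining: (6 − 6) + (6 − 2) = 4.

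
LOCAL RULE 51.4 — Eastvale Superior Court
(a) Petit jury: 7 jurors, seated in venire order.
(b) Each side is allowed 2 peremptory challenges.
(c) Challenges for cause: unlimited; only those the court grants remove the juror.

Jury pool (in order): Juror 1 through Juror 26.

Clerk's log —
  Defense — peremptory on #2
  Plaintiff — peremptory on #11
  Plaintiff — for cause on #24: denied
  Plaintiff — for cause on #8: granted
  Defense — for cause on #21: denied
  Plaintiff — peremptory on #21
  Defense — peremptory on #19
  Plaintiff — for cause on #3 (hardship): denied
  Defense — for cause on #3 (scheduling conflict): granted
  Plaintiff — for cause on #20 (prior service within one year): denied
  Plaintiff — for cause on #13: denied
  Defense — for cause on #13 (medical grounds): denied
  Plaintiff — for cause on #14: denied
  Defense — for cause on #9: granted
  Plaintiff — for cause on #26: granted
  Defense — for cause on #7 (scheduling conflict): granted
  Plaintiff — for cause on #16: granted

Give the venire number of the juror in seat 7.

13

Removed: #2, #3, #7, #8, #9, #11, #16, #19, #21, #26. (#13, #14, #20, #24 stay — for-cause denied.)
Seating in order: seats 1–7 → #1, #4, #5, #6, #10, #12, #13.
So seat 7 is #13.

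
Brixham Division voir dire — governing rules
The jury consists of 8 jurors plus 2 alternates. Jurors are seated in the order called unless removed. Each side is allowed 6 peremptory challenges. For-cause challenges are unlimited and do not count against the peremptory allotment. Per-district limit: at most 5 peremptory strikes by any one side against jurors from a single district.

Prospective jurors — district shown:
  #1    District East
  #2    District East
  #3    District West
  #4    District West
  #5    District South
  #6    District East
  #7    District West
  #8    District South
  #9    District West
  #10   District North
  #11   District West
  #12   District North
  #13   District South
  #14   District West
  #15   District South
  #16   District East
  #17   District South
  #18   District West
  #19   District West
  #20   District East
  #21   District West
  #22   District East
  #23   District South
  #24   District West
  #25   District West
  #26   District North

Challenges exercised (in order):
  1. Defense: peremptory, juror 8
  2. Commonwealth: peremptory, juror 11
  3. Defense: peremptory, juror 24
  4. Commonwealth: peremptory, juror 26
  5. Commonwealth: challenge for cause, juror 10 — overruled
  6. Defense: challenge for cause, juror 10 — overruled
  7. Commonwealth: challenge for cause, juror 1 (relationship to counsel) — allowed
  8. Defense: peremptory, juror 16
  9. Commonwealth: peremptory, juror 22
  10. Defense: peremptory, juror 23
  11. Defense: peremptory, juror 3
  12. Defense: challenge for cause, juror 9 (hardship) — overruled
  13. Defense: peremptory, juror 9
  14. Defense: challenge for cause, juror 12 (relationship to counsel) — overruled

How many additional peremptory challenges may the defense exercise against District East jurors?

0

Defense peremptories so far: #8, #24, #16, #23, #3, #9 — 6 of 6 used, 0 left overall.
Against District East: #16 — 1 used; per-district cap 5 leaves 4.
Binding limit: min(0, 4) = 0.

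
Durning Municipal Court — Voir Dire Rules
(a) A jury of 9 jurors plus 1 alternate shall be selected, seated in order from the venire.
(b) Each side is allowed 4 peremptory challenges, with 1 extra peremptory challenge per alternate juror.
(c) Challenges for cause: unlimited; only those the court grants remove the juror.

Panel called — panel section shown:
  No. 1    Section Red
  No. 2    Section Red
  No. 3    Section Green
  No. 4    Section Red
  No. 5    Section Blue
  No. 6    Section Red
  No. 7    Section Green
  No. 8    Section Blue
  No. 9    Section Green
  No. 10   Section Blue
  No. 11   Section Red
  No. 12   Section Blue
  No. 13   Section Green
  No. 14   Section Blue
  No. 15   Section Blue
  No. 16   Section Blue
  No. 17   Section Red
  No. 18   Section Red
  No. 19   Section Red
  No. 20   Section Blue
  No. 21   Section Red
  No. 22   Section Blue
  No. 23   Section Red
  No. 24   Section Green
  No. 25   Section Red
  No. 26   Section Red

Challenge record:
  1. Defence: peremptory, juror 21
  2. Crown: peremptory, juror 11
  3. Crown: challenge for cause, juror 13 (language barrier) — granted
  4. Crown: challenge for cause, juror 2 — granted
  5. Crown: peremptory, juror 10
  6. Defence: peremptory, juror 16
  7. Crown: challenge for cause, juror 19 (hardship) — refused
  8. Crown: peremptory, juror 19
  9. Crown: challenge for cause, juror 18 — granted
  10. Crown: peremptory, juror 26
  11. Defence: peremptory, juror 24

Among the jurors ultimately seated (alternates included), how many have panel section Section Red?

3

Removed: #2, #10, #11, #13, #16, #18, #19, #21, #24, #26.
Seated (10 incl. alternates): #1, #3, #4, #5, #6, #7, #8, #9, #12, #14.
Of those, in Section Red: #1, #4, #6 → 3.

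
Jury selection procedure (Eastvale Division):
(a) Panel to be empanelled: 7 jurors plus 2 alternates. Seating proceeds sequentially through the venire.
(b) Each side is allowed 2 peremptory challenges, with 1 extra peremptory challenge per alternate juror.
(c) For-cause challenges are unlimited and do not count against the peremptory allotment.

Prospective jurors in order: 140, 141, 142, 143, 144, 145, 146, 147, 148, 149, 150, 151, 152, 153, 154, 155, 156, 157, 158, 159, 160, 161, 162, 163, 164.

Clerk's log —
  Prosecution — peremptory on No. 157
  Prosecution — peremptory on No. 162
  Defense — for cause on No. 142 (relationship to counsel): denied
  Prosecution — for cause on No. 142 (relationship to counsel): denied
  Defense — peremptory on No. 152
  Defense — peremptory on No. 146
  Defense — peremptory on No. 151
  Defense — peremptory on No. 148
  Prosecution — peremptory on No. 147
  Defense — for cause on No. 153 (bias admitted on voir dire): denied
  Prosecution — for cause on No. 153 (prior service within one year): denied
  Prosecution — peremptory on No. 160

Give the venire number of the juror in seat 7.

149

Removed: #146, #147, #148, #151, #152, #157, #160, #162. (#142, #153 stay — for-cause denied.)
Seating in order: seats 1–7 → #140, #141, #142, #143, #144, #145, #149; alternates → #150, #153.
So seat 7 is #149.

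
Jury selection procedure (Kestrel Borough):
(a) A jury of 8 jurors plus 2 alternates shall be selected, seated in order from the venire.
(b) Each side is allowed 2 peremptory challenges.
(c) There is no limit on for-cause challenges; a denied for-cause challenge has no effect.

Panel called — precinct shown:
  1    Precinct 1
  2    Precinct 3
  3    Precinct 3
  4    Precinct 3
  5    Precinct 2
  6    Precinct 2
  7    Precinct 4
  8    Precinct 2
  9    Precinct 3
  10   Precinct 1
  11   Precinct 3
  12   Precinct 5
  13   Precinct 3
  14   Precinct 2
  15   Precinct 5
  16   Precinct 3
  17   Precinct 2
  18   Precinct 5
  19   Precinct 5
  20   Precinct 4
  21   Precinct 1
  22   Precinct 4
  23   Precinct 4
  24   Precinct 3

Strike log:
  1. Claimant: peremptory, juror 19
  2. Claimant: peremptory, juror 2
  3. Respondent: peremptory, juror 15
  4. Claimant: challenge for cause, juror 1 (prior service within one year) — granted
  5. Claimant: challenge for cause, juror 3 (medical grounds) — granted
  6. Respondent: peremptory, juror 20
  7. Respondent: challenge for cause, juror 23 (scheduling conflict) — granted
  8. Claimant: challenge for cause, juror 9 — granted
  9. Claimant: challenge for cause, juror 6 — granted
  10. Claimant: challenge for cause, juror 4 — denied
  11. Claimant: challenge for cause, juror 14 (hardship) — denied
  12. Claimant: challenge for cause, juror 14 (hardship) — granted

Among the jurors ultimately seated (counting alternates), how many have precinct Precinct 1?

Removed: #1, #2, #3, #6, #9, #14, #15, #19, #20, #23.
Seated (10 incl. alternates): #4, #5, #7, #8, #10, #11, #12, #13, #16, #17.
Of those, in Precinct 1: #10 → 1.

1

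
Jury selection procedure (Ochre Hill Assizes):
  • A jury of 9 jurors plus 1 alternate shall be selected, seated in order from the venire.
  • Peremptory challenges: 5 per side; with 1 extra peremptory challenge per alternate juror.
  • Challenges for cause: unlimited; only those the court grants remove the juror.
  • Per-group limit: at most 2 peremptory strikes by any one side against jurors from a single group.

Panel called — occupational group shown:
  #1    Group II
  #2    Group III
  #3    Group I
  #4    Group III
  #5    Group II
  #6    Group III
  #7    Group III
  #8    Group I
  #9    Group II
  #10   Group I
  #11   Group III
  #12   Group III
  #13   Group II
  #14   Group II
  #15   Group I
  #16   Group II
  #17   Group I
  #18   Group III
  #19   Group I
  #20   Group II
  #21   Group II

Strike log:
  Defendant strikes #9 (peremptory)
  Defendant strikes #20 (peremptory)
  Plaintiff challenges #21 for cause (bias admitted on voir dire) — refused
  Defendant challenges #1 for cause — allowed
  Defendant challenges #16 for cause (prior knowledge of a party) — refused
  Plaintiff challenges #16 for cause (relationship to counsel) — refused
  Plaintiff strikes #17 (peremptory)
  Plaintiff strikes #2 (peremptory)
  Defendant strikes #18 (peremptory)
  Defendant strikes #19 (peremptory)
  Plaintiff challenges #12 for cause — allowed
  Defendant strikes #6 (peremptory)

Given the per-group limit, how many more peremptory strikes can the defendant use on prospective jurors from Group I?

1

Defendant peremptories so far: #9, #20, #18, #19, #6 — 5 of 6 used, 1 left overall.
Against Group I: #19 — 1 used; per-group cap 2 leaves 1.
Binding limit: min(1, 1) = 1.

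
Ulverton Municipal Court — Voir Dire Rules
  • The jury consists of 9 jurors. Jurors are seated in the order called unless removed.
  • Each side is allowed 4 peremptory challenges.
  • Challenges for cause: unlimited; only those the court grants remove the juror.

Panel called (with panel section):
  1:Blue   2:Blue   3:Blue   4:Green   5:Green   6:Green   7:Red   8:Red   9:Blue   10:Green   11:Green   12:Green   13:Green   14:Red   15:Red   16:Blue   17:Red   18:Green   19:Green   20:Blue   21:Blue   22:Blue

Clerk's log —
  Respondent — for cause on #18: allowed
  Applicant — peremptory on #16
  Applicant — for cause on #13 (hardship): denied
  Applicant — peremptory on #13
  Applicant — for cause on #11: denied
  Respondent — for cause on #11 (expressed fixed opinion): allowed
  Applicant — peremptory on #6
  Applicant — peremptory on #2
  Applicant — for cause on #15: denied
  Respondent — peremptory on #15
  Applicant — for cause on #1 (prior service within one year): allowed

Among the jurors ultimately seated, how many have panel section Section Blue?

2

Removed: #1, #2, #6, #11, #13, #15, #16, #18.
Seated jurors 1–9: #3, #4, #5, #7, #8, #9, #10, #12, #14.
Of those, in Section Blue: #3, #9 → 2.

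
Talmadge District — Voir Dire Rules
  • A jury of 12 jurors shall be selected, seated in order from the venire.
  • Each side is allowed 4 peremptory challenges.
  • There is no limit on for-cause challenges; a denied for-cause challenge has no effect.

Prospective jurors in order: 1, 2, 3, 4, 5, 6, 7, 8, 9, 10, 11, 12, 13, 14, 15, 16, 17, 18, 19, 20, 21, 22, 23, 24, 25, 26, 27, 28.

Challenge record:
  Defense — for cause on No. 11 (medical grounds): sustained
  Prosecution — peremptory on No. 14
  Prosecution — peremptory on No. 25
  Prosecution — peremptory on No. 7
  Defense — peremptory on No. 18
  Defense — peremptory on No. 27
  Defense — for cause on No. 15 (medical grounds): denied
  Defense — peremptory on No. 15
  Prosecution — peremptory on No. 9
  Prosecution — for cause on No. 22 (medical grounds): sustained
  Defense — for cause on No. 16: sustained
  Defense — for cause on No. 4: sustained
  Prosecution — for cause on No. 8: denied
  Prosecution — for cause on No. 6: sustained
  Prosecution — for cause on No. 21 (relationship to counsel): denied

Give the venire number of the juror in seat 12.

Removed: #4, #6, #7, #9, #11, #14, #15, #16, #18, #22, #25, #27. (#8, #21 stay — for-cause denied.)
Filling seats in venire order through position 12: #1, #2, #3, #5, #8, #10, #12, #13, #17, #19, #20, #21.
So seat 12 is #21.

21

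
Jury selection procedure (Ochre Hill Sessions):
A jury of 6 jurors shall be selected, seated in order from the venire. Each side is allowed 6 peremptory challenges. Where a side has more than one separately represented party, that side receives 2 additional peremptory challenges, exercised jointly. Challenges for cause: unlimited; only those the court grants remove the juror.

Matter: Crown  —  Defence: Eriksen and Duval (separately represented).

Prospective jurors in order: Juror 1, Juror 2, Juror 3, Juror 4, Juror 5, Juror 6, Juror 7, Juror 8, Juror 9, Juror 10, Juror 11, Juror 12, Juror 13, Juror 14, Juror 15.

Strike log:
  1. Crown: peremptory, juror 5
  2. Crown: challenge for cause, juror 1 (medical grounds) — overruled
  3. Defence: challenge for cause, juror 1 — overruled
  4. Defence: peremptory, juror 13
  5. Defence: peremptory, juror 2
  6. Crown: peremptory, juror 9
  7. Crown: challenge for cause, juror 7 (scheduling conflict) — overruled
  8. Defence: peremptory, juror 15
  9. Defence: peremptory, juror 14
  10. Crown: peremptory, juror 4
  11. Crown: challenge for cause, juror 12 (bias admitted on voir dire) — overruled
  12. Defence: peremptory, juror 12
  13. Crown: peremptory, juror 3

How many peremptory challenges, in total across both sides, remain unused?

Crown allotment: 6. Defence allotment: 6 base + 2 multi-party = 8.
Crown peremptories used: #5, #9, #4, #3 — 4 (for-cause on #1, #7, #12 don't count).
Defence peremptories used: #13, #2, #15, #14, #12 — 5 (the for-cause on #1 doesn't count).
Remaining: (6 − 4) + (8 − 5) = 5.

5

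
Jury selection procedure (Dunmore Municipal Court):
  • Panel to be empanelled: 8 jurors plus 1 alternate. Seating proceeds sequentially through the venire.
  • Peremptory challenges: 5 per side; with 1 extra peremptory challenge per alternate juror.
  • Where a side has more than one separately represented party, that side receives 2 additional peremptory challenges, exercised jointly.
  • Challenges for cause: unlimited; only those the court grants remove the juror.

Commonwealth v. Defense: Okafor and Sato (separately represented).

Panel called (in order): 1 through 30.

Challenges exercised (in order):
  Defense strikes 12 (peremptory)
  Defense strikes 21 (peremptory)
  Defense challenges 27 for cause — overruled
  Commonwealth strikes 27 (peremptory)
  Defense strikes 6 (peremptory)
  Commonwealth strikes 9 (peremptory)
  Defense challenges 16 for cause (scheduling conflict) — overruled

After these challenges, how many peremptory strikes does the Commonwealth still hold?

Commonwealth allotment: 5 base + 1 × 1 alternate = 6.
Commonwealth peremptories used: #27, #9 — 2.
Remaining: 6 − 2 = 4.

4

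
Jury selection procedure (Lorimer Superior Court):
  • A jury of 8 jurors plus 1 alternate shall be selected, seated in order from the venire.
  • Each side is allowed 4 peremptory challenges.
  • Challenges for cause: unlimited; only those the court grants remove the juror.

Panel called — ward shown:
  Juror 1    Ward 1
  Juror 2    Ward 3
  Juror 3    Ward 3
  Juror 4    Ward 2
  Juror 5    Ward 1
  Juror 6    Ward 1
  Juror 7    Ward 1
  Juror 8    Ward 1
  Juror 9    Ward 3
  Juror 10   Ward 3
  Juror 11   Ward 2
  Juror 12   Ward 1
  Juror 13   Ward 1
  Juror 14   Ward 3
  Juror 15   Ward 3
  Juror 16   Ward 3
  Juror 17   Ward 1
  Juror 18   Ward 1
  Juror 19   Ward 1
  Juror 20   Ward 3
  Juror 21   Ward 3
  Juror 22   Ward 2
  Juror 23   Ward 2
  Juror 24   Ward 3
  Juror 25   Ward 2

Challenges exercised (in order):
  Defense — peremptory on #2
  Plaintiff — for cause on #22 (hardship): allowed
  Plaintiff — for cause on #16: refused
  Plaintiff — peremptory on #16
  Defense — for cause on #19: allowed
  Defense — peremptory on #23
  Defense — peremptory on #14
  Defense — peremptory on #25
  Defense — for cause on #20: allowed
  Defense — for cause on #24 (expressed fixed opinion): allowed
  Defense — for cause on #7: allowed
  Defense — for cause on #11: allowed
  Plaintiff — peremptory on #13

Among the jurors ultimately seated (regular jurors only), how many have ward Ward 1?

Removed: #2, #7, #11, #13, #14, #16, #19, #20, #22, #23, #24, #25.
Seated jurors 1–8: #1, #3, #4, #5, #6, #8, #9, #10 (alternates #12 not counted).
Of those, in Ward 1: #1, #5, #6, #8 → 4.

4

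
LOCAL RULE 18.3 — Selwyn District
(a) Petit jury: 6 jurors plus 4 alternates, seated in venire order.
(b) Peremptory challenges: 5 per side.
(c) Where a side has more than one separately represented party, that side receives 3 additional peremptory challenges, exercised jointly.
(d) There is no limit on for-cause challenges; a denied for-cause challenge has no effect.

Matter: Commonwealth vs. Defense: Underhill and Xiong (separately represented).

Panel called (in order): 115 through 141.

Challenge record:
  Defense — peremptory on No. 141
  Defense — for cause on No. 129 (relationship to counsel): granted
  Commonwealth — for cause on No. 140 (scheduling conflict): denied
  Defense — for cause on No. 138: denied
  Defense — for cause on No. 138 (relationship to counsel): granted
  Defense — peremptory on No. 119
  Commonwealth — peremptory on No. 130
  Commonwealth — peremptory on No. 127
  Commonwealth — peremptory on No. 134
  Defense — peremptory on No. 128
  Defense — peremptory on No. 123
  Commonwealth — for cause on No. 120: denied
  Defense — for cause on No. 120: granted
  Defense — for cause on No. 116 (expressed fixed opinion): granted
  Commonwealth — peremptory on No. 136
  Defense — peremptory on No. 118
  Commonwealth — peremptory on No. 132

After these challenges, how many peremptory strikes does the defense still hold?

3

Defense allotment: 5 base + 3 multi-party = 8.
Defense peremptories used: #141, #119, #128, #123, #118 — 5 (for-cause on #129, #138, #138, #120, #116 don't count).
Remaining: 8 − 5 = 3.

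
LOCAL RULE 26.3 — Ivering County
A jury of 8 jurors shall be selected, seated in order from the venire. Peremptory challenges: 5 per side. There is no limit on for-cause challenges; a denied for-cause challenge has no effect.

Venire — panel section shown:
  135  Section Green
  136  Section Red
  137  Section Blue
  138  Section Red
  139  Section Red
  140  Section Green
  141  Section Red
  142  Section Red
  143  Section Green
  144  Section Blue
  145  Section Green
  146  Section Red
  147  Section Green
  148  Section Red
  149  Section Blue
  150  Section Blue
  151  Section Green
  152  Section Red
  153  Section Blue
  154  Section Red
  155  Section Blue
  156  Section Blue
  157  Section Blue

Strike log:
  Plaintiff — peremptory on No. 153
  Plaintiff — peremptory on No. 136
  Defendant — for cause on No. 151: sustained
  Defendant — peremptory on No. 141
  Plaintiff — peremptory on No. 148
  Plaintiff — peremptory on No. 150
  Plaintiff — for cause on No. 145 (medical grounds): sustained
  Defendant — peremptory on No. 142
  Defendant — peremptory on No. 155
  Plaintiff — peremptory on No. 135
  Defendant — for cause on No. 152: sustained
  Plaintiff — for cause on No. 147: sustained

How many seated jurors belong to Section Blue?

Removed: #135, #136, #141, #142, #145, #147, #148, #150, #151, #152, #153, #155.
Seated jurors 1–8: #137, #138, #139, #140, #143, #144, #146, #149.
Of those, in Section Blue: #137, #144, #149 → 3.

3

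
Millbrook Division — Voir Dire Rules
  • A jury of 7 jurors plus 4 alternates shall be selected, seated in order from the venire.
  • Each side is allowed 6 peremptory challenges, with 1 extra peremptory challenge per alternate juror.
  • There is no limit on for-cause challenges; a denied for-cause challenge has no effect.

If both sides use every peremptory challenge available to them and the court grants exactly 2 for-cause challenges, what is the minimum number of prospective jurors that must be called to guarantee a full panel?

Seats to fill: 7 + 4 alternates = 11.
Peremptories: 6 + 1×4 = 10 per side × 2 sides = 20.
For-cause removals: 2.
Minimum venire: 11 + 20 + 2 = 33.

33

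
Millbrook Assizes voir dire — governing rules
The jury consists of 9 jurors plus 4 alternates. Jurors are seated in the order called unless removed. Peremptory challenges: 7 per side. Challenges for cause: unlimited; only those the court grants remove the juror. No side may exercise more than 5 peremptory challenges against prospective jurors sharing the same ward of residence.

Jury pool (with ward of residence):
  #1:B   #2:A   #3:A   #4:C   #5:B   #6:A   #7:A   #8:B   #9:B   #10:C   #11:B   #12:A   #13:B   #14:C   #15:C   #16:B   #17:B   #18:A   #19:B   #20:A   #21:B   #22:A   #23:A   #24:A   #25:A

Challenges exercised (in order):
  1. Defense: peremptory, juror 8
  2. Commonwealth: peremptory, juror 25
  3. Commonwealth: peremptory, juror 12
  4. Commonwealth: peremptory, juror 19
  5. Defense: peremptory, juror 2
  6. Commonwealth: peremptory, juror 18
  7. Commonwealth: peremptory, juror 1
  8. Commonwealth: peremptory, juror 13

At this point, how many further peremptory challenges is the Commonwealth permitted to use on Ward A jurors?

1

Commonwealth peremptories so far: #25, #12, #19, #18, #1, #13 — 6 of 7 used, 1 left overall.
Against Ward A: #25, #12, #18 — 3 used; per-ward cap 5 leaves 2.
Binding limit: min(1, 2) = 1.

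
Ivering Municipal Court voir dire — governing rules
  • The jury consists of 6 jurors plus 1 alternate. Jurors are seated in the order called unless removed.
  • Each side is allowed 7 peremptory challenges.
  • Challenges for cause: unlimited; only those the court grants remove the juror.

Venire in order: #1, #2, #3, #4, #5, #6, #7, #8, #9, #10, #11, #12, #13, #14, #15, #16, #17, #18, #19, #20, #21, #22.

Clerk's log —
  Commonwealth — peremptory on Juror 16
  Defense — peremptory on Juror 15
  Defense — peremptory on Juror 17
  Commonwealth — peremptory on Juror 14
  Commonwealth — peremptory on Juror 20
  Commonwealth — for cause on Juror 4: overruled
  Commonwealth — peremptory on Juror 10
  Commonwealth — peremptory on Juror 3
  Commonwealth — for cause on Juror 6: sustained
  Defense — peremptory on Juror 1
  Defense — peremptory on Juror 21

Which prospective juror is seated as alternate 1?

Removed: #1, #3, #6, #10, #14, #15, #16, #17, #20, #21. (#4 stays — for-cause denied.)
Filling seats in venire order through position 7: #2, #4, #5, #7, #8, #9, #11.
So alternate 1 is #11.

11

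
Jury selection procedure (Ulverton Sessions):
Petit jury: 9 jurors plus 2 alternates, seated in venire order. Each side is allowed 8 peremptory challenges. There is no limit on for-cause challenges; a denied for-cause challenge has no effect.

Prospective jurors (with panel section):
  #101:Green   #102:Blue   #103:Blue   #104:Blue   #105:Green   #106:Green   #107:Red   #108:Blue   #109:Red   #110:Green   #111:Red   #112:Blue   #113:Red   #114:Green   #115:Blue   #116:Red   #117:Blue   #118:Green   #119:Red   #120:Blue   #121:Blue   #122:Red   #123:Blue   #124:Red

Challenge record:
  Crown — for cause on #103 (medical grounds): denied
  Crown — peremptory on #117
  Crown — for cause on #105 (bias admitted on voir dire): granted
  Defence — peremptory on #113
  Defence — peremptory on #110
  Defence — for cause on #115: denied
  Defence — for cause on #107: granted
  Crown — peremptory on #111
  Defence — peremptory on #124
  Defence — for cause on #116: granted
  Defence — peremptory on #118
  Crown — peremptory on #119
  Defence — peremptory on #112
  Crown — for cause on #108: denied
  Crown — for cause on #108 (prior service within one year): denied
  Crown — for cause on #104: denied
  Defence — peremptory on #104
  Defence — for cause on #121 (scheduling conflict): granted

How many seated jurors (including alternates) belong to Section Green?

3

Removed: #104, #105, #107, #110, #111, #112, #113, #116, #117, #118, #119, #121, #124.
Seated (11 incl. alternates): #101, #102, #103, #106, #108, #109, #114, #115, #120, #122, #123.
Of those, in Section Green: #101, #106, #114 → 3.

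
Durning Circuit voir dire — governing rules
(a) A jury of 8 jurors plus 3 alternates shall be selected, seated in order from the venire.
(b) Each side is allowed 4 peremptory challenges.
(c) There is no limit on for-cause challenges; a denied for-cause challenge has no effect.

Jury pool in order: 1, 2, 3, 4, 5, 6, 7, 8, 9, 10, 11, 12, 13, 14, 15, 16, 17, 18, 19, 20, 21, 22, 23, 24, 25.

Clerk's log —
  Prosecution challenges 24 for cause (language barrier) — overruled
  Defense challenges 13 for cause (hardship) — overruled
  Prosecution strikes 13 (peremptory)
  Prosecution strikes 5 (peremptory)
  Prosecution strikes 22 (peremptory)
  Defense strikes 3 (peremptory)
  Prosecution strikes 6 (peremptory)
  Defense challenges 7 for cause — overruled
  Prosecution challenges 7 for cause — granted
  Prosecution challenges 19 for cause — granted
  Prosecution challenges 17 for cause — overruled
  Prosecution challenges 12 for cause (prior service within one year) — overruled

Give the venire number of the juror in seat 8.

Removed: #3, #5, #6, #7, #13, #19, #22. (#12, #17, #24 stay — for-cause denied.)
Seating in order: seats 1–8 → #1, #2, #4, #8, #9, #10, #11, #12; alternates → #14, #15, #16.
So seat 8 is #12.

12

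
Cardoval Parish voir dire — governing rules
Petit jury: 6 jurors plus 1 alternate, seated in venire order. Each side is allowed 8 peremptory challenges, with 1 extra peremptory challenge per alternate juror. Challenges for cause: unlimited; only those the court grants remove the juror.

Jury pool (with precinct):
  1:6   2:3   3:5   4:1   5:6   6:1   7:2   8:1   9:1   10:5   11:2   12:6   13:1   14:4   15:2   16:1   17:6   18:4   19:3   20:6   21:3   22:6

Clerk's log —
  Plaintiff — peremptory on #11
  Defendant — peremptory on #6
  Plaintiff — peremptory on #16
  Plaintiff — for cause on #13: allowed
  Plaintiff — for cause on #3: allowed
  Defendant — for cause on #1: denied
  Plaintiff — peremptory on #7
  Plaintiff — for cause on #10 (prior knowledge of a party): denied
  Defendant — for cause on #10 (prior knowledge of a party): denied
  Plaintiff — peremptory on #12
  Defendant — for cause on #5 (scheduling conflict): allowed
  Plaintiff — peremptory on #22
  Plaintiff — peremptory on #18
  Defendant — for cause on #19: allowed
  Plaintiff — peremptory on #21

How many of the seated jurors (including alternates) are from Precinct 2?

0

Removed: #3, #5, #6, #7, #11, #12, #13, #16, #18, #19, #21, #22.
Seated (7 incl. alternates): #1, #2, #4, #8, #9, #10, #14.
None of those are in Precinct 2 → 0.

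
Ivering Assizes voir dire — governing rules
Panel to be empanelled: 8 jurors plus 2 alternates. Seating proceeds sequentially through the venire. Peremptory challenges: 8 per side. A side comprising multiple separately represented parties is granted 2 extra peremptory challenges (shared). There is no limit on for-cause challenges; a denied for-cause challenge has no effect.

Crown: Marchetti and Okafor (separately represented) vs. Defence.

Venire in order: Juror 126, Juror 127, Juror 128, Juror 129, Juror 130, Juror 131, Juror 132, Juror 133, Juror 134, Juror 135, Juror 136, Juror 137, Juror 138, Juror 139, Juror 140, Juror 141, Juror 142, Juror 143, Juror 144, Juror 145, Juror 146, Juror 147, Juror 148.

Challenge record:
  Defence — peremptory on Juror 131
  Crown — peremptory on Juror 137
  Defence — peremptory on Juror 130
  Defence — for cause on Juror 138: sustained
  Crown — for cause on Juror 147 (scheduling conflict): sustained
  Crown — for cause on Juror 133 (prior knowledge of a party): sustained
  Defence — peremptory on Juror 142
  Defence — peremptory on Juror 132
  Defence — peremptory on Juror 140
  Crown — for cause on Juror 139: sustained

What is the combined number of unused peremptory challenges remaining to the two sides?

Crown allotment: 8 base + 2 multi-party = 10. Defence allotment: 8.
Crown peremptories used: #137 — 1 (for-cause on #147, #133, #139 don't count).
Defence peremptories used: #131, #130, #142, #132, #140 — 5 (the for-cause on #138 doesn't count).
Remaining: (10 − 1) + (8 − 5) = 12.

12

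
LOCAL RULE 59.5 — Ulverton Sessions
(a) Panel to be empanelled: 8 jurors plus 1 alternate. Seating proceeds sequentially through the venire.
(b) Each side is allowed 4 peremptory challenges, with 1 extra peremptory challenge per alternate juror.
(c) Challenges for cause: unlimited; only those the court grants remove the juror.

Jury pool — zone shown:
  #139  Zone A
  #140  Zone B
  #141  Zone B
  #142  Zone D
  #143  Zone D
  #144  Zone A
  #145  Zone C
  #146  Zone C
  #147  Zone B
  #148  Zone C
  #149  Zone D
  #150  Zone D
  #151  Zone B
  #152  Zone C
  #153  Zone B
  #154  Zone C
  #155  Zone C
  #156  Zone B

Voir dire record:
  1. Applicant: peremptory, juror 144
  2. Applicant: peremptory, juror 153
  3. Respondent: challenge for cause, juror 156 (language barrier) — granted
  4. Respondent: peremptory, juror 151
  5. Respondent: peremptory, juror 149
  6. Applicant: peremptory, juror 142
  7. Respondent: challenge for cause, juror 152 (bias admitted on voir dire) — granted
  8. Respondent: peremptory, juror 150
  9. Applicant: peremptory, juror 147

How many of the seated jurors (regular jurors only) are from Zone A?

1

Removed: #142, #144, #147, #149, #150, #151, #152, #153, #156.
Seated jurors 1–8: #139, #140, #141, #143, #145, #146, #148, #154 (alternates #155 not counted).
Of those, in Zone A: #139 → 1.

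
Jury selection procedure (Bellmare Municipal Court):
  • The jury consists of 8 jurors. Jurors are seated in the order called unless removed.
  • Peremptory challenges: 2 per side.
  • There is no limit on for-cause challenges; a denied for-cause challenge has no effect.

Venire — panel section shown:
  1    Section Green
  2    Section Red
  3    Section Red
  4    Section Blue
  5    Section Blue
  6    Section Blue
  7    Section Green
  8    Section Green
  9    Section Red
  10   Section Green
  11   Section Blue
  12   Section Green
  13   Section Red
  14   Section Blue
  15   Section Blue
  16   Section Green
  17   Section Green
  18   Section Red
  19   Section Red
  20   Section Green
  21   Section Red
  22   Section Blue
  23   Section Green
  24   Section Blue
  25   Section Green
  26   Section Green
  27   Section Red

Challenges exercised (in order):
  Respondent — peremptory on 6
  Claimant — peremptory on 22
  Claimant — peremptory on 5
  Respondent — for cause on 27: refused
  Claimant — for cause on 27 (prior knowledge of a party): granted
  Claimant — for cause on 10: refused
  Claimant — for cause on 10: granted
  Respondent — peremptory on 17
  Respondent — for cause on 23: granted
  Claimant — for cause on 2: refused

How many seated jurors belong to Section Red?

Removed: #5, #6, #10, #17, #22, #23, #27.
Seated jurors 1–8: #1, #2, #3, #4, #7, #8, #9, #11.
Of those, in Section Red: #2, #3, #9 → 3.

3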